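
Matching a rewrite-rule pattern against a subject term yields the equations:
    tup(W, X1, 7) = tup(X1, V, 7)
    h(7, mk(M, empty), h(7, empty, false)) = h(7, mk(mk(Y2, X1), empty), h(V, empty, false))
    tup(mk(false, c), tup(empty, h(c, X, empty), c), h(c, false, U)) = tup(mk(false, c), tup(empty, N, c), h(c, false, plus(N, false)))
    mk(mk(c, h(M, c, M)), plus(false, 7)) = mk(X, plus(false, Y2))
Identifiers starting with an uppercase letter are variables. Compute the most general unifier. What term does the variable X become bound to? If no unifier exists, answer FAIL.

mk(c, h(mk(7, 7), c, mk(7, 7)))

Decompose tup/3: W = X1,  X1 = V,  7 = 7.
Bind W := X1; no other remaining equation mentions W.
Bind X1 := V; substituting into the one remaining equation that mentions X1 gives: h(7, mk(M, empty), h(7, empty, false)) = h(7, mk(mk(Y2, V), empty), h(V, empty, false)). Substituting into the earlier binding gives W := V.
Delete trivial equation 7 = 7.
Decompose h/3: 7 = 7,  mk(M, empty) = mk(mk(Y2, V), empty),  h(7, empty, false) = h(V, empty, false).
Delete trivial equation 7 = 7.
Decompose mk/2: M = mk(Y2, V),  empty = empty.
Bind M := mk(Y2, V); substituting into the one remaining equation that mentions M gives: mk(mk(c, h(mk(Y2, V), c, mk(Y2, V))), plus(false, 7)) = mk(X, plus(false, Y2)).
Delete trivial equation empty = empty.
Decompose h/3: 7 = V,  empty = empty,  false = false.
Bind V := 7; substituting into the one remaining equation that mentions V gives: mk(mk(c, h(mk(Y2, 7), c, mk(Y2, 7))), plus(false, 7)) = mk(X, plus(false, Y2)). Substituting into the earlier bindings gives W := 7, X1 := 7, M := mk(Y2, 7).
Delete trivial equation empty = empty.
Delete trivial equation false = false.
Decompose tup/3: mk(false, c) = mk(false, c),  tup(empty, h(c, X, empty), c) = tup(empty, N, c),  h(c, false, U) = h(c, false, plus(N, false)).
Delete trivial equation mk(false, c) = mk(false, c).
Decompose tup/3: empty = empty,  h(c, X, empty) = N,  c = c.
Delete trivial equation empty = empty.
Bind N := h(c, X, empty); substituting into the one remaining equation that mentions N gives: h(c, false, U) = h(c, false, plus(h(c, X, empty), false)).
Delete trivial equation c = c.
Decompose h/3: c = c,  false = false,  U = plus(h(c, X, empty), false).
Delete trivial equation c = c.
Delete trivial equation false = false.
Bind U := plus(h(c, X, empty), false); no other remaining equation mentions U.
Decompose mk/2: mk(c, h(mk(Y2, 7), c, mk(Y2, 7))) = X,  plus(false, 7) = plus(false, Y2).
Bind X := mk(c, h(mk(Y2, 7), c, mk(Y2, 7))); no other remaining equation mentions X. Substituting into the earlier bindings gives N := h(c, mk(c, h(mk(Y2, 7), c, mk(Y2, 7))), empty), U := plus(h(c, mk(c, h(mk(Y2, 7), c, mk(Y2, 7))), empty), false).
Decompose plus/2: false = false,  7 = Y2.
Delete trivial equation false = false.
Bind Y2 := 7. Substituting into the earlier bindings gives M := mk(7, 7), N := h(c, mk(c, h(mk(7, 7), c, mk(7, 7))), empty), U := plus(h(c, mk(c, h(mk(7, 7), c, mk(7, 7))), empty), false), X := mk(c, h(mk(7, 7), c, mk(7, 7))).
MGU = { W ↦ 7, X1 ↦ 7, M ↦ mk(7, 7), V ↦ 7, N ↦ h(c, mk(c, h(mk(7, 7), c, mk(7, 7))), empty), U ↦ plus(h(c, mk(c, h(mk(7, 7), c, mk(7, 7))), empty), false), X ↦ mk(c, h(mk(7, 7), c, mk(7, 7))), Y2 ↦ 7 }, so X ↦ mk(c, h(mk(7, 7), c, mk(7, 7))).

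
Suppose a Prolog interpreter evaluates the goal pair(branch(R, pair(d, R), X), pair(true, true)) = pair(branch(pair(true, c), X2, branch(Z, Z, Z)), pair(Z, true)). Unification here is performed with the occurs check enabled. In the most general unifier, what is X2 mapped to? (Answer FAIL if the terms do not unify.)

Decompose pair/2: branch(R, pair(d, R), X) = branch(pair(true, c), X2, branch(Z, Z, Z)),  pair(true, true) = pair(Z, true).
Decompose branch/3: R = pair(true, c),  pair(d, R) = X2,  X = branch(Z, Z, Z).
Bind R := pair(true, c); substituting into the one remaining equation that mentions R gives: pair(d, pair(true, c)) = X2.
Bind X2 := pair(d, pair(true, c)); no other remaining equation mentions X2.
Bind X := branch(Z, Z, Z); no other remaining equation mentions X.
Decompose pair/2: true = Z,  true = true.
Bind Z := true; no other remaining equation mentions Z. Substituting into the earlier binding gives X := branch(true, true, true).
Delete trivial equation true = true.
MGU = { R ↦ pair(true, c), X2 ↦ pair(d, pair(true, c)), X ↦ branch(true, true, true), Z ↦ true }, so X2 ↦ pair(d, pair(true, c)).

pair(d, pair(true, c))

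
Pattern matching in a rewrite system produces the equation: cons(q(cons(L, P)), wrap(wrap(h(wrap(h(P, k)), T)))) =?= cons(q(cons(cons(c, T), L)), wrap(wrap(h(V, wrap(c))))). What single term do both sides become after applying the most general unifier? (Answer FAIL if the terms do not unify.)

cons(q(cons(cons(c, wrap(c)), cons(c, wrap(c)))), wrap(wrap(h(wrap(h(cons(c, wrap(c)), k)), wrap(c)))))

Decompose cons/2: q(cons(L, P)) =?= q(cons(cons(c, T), L)),  wrap(wrap(h(wrap(h(P, k)), T))) =?= wrap(wrap(h(V, wrap(c)))).
Decompose q/1: cons(L, P) =?= cons(cons(c, T), L).
Decompose cons/2: L =?= cons(c, T),  P =?= L.
Bind L := cons(c, T); substituting into the one remaining equation that mentions L gives: P =?= cons(c, T).
Bind P := cons(c, T); substituting into the remaining equation gives: wrap(wrap(h(wrap(h(cons(c, T), k)), T))) =?= wrap(wrap(h(V, wrap(c)))).
Decompose wrap/1: wrap(h(wrap(h(cons(c, T), k)), T)) =?= wrap(h(V, wrap(c))).
Decompose wrap/1: h(wrap(h(cons(c, T), k)), T) =?= h(V, wrap(c)).
Decompose h/2: wrap(h(cons(c, T), k)) =?= V,  T =?= wrap(c).
Bind V := wrap(h(cons(c, T), k)); no other remaining equation mentions V.
Bind T := wrap(c). Substituting into the earlier bindings gives L := cons(c, wrap(c)), P := cons(c, wrap(c)), V := wrap(h(cons(c, wrap(c)), k)).
Applying the MGU to either side gives cons(q(cons(cons(c, wrap(c)), cons(c, wrap(c)))), wrap(wrap(h(wrap(h(cons(c, wrap(c)), k)), wrap(c))))).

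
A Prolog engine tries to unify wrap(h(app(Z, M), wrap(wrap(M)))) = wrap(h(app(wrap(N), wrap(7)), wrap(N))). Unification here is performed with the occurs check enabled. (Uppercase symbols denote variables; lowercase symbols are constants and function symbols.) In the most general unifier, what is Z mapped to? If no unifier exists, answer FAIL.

Decompose wrap/1: h(app(Z, M), wrap(wrap(M))) = h(app(wrap(N), wrap(7)), wrap(N)).
Decompose h/2: app(Z, M) = app(wrap(N), wrap(7)),  wrap(wrap(M)) = wrap(N).
Decompose app/2: Z = wrap(N),  M = wrap(7).
Bind Z := wrap(N); no other remaining equation mentions Z.
Bind M := wrap(7); substituting into the remaining equation gives: wrap(wrap(wrap(7))) = wrap(N).
Decompose wrap/1: wrap(wrap(7)) = N.
Bind N := wrap(wrap(7)). Substituting into the earlier binding gives Z := wrap(wrap(wrap(7))).
MGU = { Z = wrap(wrap(wrap(7))), M = wrap(7), N = wrap(wrap(7)) }, so Z = wrap(wrap(wrap(7))).

wrap(wrap(wrap(7)))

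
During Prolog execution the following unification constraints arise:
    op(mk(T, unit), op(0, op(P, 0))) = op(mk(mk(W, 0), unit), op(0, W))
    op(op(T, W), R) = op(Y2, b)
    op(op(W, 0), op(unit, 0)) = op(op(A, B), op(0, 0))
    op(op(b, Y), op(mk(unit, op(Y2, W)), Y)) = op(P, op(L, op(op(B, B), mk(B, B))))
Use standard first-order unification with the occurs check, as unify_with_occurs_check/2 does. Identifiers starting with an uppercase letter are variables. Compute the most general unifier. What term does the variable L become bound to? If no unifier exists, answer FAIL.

Decompose op/2: mk(T, unit) = mk(mk(W, 0), unit),  op(0, op(P, 0)) = op(0, W).
Decompose mk/2: T = mk(W, 0),  unit = unit.
Bind T := mk(W, 0); substituting into the one remaining equation that mentions T gives: op(op(mk(W, 0), W), R) = op(Y2, b).
Delete trivial equation unit = unit.
Decompose op/2: 0 = 0,  op(P, 0) = W.
Delete trivial equation 0 = 0.
Bind W := op(P, 0); substituting into the remaining equations gives: op(op(mk(op(P, 0), 0), op(P, 0)), R) = op(Y2, b),  op(op(op(P, 0), 0), op(unit, 0)) = op(op(A, B), op(0, 0)),  op(op(b, Y), op(mk(unit, op(Y2, op(P, 0))), Y)) = op(P, op(L, op(op(B, B), mk(B, B)))). Substituting into the earlier binding gives T := mk(op(P, 0), 0).
Decompose op/2: op(mk(op(P, 0), 0), op(P, 0)) = Y2,  R = b.
Bind Y2 := op(mk(op(P, 0), 0), op(P, 0)); substituting into the one remaining equation that mentions Y2 gives: op(op(b, Y), op(mk(unit, op(op(mk(op(P, 0), 0), op(P, 0)), op(P, 0))), Y)) = op(P, op(L, op(op(B, B), mk(B, B)))).
Bind R := b; no other remaining equation mentions R.
Decompose op/2: op(op(P, 0), 0) = op(A, B),  op(unit, 0) = op(0, 0).
Decompose op/2: op(P, 0) = A,  0 = B.
Bind A := op(P, 0); no other remaining equation mentions A.
Bind B := 0; substituting into the one remaining equation that mentions B gives: op(op(b, Y), op(mk(unit, op(op(mk(op(P, 0), 0), op(P, 0)), op(P, 0))), Y)) = op(P, op(L, op(op(0, 0), mk(0, 0)))).
Decompose op/2: unit = 0,  0 = 0.
Clash: constants unit and 0 differ; no unifier exists.

FAIL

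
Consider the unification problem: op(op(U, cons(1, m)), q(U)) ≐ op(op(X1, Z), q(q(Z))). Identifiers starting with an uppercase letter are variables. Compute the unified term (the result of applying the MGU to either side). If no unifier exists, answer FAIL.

op(op(q(cons(1, m)), cons(1, m)), q(q(cons(1, m))))

Decompose op/2: op(U, cons(1, m)) ≐ op(X1, Z),  q(U) ≐ q(q(Z)).
Decompose op/2: U ≐ X1,  cons(1, m) ≐ Z.
Bind U := X1; substituting into the one remaining equation that mentions U gives: q(X1) ≐ q(q(Z)).
Bind Z := cons(1, m); substituting into the remaining equation gives: q(X1) ≐ q(q(cons(1, m))).
Decompose q/1: X1 ≐ q(cons(1, m)).
Bind X1 := q(cons(1, m)). Substituting into the earlier binding gives U := q(cons(1, m)).
Applying the MGU to either side gives op(op(q(cons(1, m)), cons(1, m)), q(q(cons(1, m)))).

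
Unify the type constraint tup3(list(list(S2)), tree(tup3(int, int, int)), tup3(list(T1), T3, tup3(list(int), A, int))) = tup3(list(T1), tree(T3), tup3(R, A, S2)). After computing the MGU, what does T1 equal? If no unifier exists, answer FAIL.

Decompose tup3/3: list(list(S2)) = list(T1),  tree(tup3(int, int, int)) = tree(T3),  tup3(list(T1), T3, tup3(list(int), A, int)) = tup3(R, A, S2).
Decompose list/1: list(S2) = T1.
Bind T1 := list(S2); substituting into the one remaining equation that mentions T1 gives: tup3(list(list(S2)), T3, tup3(list(int), A, int)) = tup3(R, A, S2).
Decompose tree/1: tup3(int, int, int) = T3.
Bind T3 := tup3(int, int, int); substituting into the remaining equation gives: tup3(list(list(S2)), tup3(int, int, int), tup3(list(int), A, int)) = tup3(R, A, S2).
Decompose tup3/3: list(list(S2)) = R,  tup3(int, int, int) = A,  tup3(list(int), A, int) = S2.
Bind R := list(list(S2)); no other remaining equation mentions R.
Bind A := tup3(int, int, int); substituting into the remaining equation gives: tup3(list(int), tup3(int, int, int), int) = S2.
Bind S2 := tup3(list(int), tup3(int, int, int), int). Substituting into the earlier bindings gives T1 := list(tup3(list(int), tup3(int, int, int), int)), R := list(list(tup3(list(int), tup3(int, int, int), int))).
MGU = { T1 := list(tup3(list(int), tup3(int, int, int), int)), T3 := tup3(int, int, int), R := list(list(tup3(list(int), tup3(int, int, int), int))), A := tup3(int, int, int), S2 := tup3(list(int), tup3(int, int, int), int) }, so T1 := list(tup3(list(int), tup3(int, int, int), int)).

list(tup3(list(int), tup3(int, int, int), int))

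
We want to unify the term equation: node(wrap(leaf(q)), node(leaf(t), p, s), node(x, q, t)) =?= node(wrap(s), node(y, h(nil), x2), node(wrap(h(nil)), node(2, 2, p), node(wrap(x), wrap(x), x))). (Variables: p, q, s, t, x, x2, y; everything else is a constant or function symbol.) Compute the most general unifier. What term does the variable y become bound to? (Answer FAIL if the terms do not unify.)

Decompose node/3: wrap(leaf(q)) =?= wrap(s),  node(leaf(t), p, s) =?= node(y, h(nil), x2),  node(x, q, t) =?= node(wrap(h(nil)), node(2, 2, p), node(wrap(x), wrap(x), x)).
Decompose wrap/1: leaf(q) =?= s.
Bind s := leaf(q); substituting into the one remaining equation that mentions s gives: node(leaf(t), p, leaf(q)) =?= node(y, h(nil), x2).
Decompose node/3: leaf(t) =?= y,  p =?= h(nil),  leaf(q) =?= x2.
Bind y := leaf(t); no other remaining equation mentions y.
Bind p := h(nil); substituting into the one remaining equation that mentions p gives: node(x, q, t) =?= node(wrap(h(nil)), node(2, 2, h(nil)), node(wrap(x), wrap(x), x)).
Bind x2 := leaf(q); no other remaining equation mentions x2.
Decompose node/3: x =?= wrap(h(nil)),  q =?= node(2, 2, h(nil)),  t =?= node(wrap(x), wrap(x), x).
Bind x := wrap(h(nil)); substituting into the one remaining equation that mentions x gives: t =?= node(wrap(wrap(h(nil))), wrap(wrap(h(nil))), wrap(h(nil))).
Bind q := node(2, 2, h(nil)); no other remaining equation mentions q. Substituting into the earlier bindings gives s := leaf(node(2, 2, h(nil))), x2 := leaf(node(2, 2, h(nil))).
Bind t := node(wrap(wrap(h(nil))), wrap(wrap(h(nil))), wrap(h(nil))). Substituting into the earlier binding gives y := leaf(node(wrap(wrap(h(nil))), wrap(wrap(h(nil))), wrap(h(nil)))).
MGU = { s := leaf(node(2, 2, h(nil))), y := leaf(node(wrap(wrap(h(nil))), wrap(wrap(h(nil))), wrap(h(nil)))), p := h(nil), x2 := leaf(node(2, 2, h(nil))), x := wrap(h(nil)), q := node(2, 2, h(nil)), t := node(wrap(wrap(h(nil))), wrap(wrap(h(nil))), wrap(h(nil))) }, so y := leaf(node(wrap(wrap(h(nil))), wrap(wrap(h(nil))), wrap(h(nil)))).

leaf(node(wrap(wrap(h(nil))), wrap(wrap(h(nil))), wrap(h(nil))))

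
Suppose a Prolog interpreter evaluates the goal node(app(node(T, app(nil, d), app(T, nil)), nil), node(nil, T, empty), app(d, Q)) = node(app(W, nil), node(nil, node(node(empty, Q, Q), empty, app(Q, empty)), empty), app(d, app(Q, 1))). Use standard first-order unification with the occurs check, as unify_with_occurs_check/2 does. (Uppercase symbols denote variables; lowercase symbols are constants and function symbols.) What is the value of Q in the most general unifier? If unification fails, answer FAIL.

FAIL

Decompose node/3: app(node(T, app(nil, d), app(T, nil)), nil) = app(W, nil),  node(nil, T, empty) = node(nil, node(node(empty, Q, Q), empty, app(Q, empty)), empty),  app(d, Q) = app(d, app(Q, 1)).
Decompose app/2: node(T, app(nil, d), app(T, nil)) = W,  nil = nil.
Bind W := node(T, app(nil, d), app(T, nil)); no other remaining equation mentions W.
Delete trivial equation nil = nil.
Decompose node/3: nil = nil,  T = node(node(empty, Q, Q), empty, app(Q, empty)),  empty = empty.
Delete trivial equation nil = nil.
Bind T := node(node(empty, Q, Q), empty, app(Q, empty)); no other remaining equation mentions T. Substituting into the earlier binding gives W := node(node(node(empty, Q, Q), empty, app(Q, empty)), app(nil, d), app(node(node(empty, Q, Q), empty, app(Q, empty)), nil)).
Delete trivial equation empty = empty.
Decompose app/2: d = d,  Q = app(Q, 1).
Delete trivial equation d = d.
Occurs check fails: Q occurs in app(Q, 1); the equation Q = app(Q, 1) has no finite solution.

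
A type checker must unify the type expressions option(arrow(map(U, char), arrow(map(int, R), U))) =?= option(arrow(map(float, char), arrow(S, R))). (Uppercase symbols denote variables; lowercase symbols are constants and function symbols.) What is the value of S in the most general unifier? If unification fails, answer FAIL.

Decompose option/1: arrow(map(U, char), arrow(map(int, R), U)) =?= arrow(map(float, char), arrow(S, R)).
Decompose arrow/2: map(U, char) =?= map(float, char),  arrow(map(int, R), U) =?= arrow(S, R).
Decompose map/2: U =?= float,  char =?= char.
Bind U := float; substituting into the one remaining equation that mentions U gives: arrow(map(int, R), float) =?= arrow(S, R).
Delete trivial equation char =?= char.
Decompose arrow/2: map(int, R) =?= S,  float =?= R.
Bind S := map(int, R); no other remaining equation mentions S.
Bind R := float. Substituting into the earlier binding gives S := map(int, float).
MGU = { U := float, S := map(int, float), R := float }, so S := map(int, float).

map(int, float)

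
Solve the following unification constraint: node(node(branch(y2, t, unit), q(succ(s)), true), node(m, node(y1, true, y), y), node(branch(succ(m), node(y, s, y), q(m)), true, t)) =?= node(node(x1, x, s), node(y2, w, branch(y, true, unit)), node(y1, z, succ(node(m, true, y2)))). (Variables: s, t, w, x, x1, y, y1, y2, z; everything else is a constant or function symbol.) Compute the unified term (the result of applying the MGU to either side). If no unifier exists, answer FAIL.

Decompose node/3: node(branch(y2, t, unit), q(succ(s)), true) =?= node(x1, x, s),  node(m, node(y1, true, y), y) =?= node(y2, w, branch(y, true, unit)),  node(branch(succ(m), node(y, s, y), q(m)), true, t) =?= node(y1, z, succ(node(m, true, y2))).
Decompose node/3: branch(y2, t, unit) =?= x1,  q(succ(s)) =?= x,  true =?= s.
Bind x1 := branch(y2, t, unit); no other remaining equation mentions x1.
Bind x := q(succ(s)); no other remaining equation mentions x.
Bind s := true; substituting into the one remaining equation that mentions s gives: node(branch(succ(m), node(y, true, y), q(m)), true, t) =?= node(y1, z, succ(node(m, true, y2))). Substituting into the earlier binding gives x := q(succ(true)).
Decompose node/3: m =?= y2,  node(y1, true, y) =?= w,  y =?= branch(y, true, unit).
Bind y2 := m; substituting into the one remaining equation that mentions y2 gives: node(branch(succ(m), node(y, true, y), q(m)), true, t) =?= node(y1, z, succ(node(m, true, m))). Substituting into the earlier binding gives x1 := branch(m, t, unit).
Bind w := node(y1, true, y); no other remaining equation mentions w.
Occurs check fails: y occurs in branch(y, true, unit); the equation y =?= branch(y, true, unit) has no finite solution.

FAIL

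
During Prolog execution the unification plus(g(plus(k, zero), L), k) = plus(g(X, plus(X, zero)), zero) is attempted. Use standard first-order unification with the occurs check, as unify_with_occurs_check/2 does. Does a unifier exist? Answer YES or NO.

NO

Decompose plus/2: g(plus(k, zero), L) = g(X, plus(X, zero)),  k = zero.
Decompose g/2: plus(k, zero) = X,  L = plus(X, zero).
Bind X := plus(k, zero); substituting into the one remaining equation that mentions X gives: L = plus(plus(k, zero), zero).
Bind L := plus(plus(k, zero), zero); no other remaining equation mentions L.
Clash: constants k and zero differ; no unifier exists.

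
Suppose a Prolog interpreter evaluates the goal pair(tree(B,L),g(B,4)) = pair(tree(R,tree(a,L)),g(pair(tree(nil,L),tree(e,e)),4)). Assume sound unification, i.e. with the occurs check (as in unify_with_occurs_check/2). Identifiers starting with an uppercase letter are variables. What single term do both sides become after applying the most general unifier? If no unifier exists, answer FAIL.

Decompose pair/2: tree(B,L) = tree(R,tree(a,L)),  g(B,4) = g(pair(tree(nil,L),tree(e,e)),4).
Decompose tree/2: B = R,  L = tree(a,L).
Bind B := R; substituting into the one remaining equation that mentions B gives: g(R,4) = g(pair(tree(nil,L),tree(e,e)),4).
Occurs check fails: L occurs in tree(a,L); the equation L = tree(a,L) has no finite solution.

FAIL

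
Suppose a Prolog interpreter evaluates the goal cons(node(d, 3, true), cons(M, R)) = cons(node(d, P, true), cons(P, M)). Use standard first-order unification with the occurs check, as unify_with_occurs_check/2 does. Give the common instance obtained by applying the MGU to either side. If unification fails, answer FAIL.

Decompose cons/2: node(d, 3, true) = node(d, P, true),  cons(M, R) = cons(P, M).
Decompose node/3: d = d,  3 = P,  true = true.
Delete trivial equation d = d.
Bind P := 3; substituting into the one remaining equation that mentions P gives: cons(M, R) = cons(3, M).
Delete trivial equation true = true.
Decompose cons/2: M = 3,  R = M.
Bind M := 3; substituting into the remaining equation gives: R = 3.
Bind R := 3.
Applying the MGU to either side gives cons(node(d, 3, true), cons(3, 3)).

cons(node(d, 3, true), cons(3, 3))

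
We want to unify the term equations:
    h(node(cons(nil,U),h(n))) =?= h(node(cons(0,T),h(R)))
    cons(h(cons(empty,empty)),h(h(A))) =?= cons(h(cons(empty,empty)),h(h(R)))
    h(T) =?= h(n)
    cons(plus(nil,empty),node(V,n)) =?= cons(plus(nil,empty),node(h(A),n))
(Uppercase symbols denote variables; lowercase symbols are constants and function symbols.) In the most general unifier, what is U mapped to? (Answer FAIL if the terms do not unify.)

FAIL

Decompose h/1: node(cons(nil,U),h(n)) =?= node(cons(0,T),h(R)).
Decompose node/2: cons(nil,U) =?= cons(0,T),  h(n) =?= h(R).
Decompose cons/2: nil =?= 0,  U =?= T.
Clash: constants nil and 0 differ; no unifier exists.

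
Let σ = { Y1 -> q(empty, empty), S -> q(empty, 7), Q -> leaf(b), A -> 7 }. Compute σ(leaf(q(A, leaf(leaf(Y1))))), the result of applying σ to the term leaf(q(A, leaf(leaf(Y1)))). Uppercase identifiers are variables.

leaf(q(7, leaf(leaf(q(empty, empty)))))

Replace each occurrence of Y1 with q(empty, empty).
Replace each occurrence of A with 7.
Result: leaf(q(7, leaf(leaf(q(empty, empty))))).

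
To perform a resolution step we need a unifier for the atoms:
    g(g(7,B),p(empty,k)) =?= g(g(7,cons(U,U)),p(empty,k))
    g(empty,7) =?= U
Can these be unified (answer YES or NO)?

YES

Decompose g/2: g(7,B) =?= g(7,cons(U,U)),  p(empty,k) =?= p(empty,k).
Decompose g/2: 7 =?= 7,  B =?= cons(U,U).
Delete trivial equation 7 =?= 7.
Bind B := cons(U,U); no other remaining equation mentions B.
Delete trivial equation p(empty,k) =?= p(empty,k).
Bind U := g(empty,7). Substituting into the earlier binding gives B := cons(g(empty,7),g(empty,7)).
No equations remain and no clash or occurs-check failure arose, so a unifier exists.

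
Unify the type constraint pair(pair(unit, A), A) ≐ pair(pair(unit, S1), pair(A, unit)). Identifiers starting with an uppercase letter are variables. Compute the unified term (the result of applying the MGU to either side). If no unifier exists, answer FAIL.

FAIL

Decompose pair/2: pair(unit, A) ≐ pair(unit, S1),  A ≐ pair(A, unit).
Decompose pair/2: unit ≐ unit,  A ≐ S1.
Delete trivial equation unit ≐ unit.
Bind A := S1; substituting into the remaining equation gives: S1 ≐ pair(S1, unit).
Occurs check fails: S1 occurs in pair(S1, unit); the equation S1 ≐ pair(S1, unit) has no finite solution.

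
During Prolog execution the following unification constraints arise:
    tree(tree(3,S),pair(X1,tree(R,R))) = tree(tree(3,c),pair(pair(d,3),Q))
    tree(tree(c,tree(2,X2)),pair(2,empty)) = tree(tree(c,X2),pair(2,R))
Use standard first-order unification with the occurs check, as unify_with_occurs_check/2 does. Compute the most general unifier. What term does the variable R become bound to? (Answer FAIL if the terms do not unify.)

Decompose tree/2: tree(3,S) = tree(3,c),  pair(X1,tree(R,R)) = pair(pair(d,3),Q).
Decompose tree/2: 3 = 3,  S = c.
Delete trivial equation 3 = 3.
Bind S := c; no other remaining equation mentions S.
Decompose pair/2: X1 = pair(d,3),  tree(R,R) = Q.
Bind X1 := pair(d,3); no other remaining equation mentions X1.
Bind Q := tree(R,R); no other remaining equation mentions Q.
Decompose tree/2: tree(c,tree(2,X2)) = tree(c,X2),  pair(2,empty) = pair(2,R).
Decompose tree/2: c = c,  tree(2,X2) = X2.
Delete trivial equation c = c.
Occurs check fails: X2 occurs in tree(2,X2); the equation X2 = tree(2,X2) has no finite solution.

FAIL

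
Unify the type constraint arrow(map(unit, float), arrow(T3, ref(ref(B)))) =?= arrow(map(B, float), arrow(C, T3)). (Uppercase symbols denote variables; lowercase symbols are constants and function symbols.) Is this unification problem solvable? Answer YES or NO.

YES

Decompose arrow/2: map(unit, float) =?= map(B, float),  arrow(T3, ref(ref(B))) =?= arrow(C, T3).
Decompose map/2: unit =?= B,  float =?= float.
Bind B := unit; substituting into the one remaining equation that mentions B gives: arrow(T3, ref(ref(unit))) =?= arrow(C, T3).
Delete trivial equation float =?= float.
Decompose arrow/2: T3 =?= C,  ref(ref(unit)) =?= T3.
Bind T3 := C; substituting into the remaining equation gives: ref(ref(unit)) =?= C.
Bind C := ref(ref(unit)). Substituting into the earlier binding gives T3 := ref(ref(unit)).
No equations remain and no clash or occurs-check failure arose, so a unifier exists.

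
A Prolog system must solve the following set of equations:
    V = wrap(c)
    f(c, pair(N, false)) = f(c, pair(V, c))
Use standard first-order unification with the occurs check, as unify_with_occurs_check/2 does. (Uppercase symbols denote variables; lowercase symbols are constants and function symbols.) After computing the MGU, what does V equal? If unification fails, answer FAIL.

Bind V := wrap(c); substituting into the remaining equation gives: f(c, pair(N, false)) = f(c, pair(wrap(c), c)).
Decompose f/2: c = c,  pair(N, false) = pair(wrap(c), c).
Delete trivial equation c = c.
Decompose pair/2: N = wrap(c),  false = c.
Bind N := wrap(c); no other remaining equation mentions N.
Clash: constants false and c differ; no unifier exists.

FAIL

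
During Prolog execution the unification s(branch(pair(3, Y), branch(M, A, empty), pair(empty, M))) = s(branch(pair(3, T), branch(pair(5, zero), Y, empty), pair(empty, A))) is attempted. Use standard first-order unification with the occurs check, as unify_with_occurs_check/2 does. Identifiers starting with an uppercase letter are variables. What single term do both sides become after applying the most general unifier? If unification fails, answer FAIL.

Decompose s/1: branch(pair(3, Y), branch(M, A, empty), pair(empty, M)) = branch(pair(3, T), branch(pair(5, zero), Y, empty), pair(empty, A)).
Decompose branch/3: pair(3, Y) = pair(3, T),  branch(M, A, empty) = branch(pair(5, zero), Y, empty),  pair(empty, M) = pair(empty, A).
Decompose pair/2: 3 = 3,  Y = T.
Delete trivial equation 3 = 3.
Bind Y := T; substituting into the one remaining equation that mentions Y gives: branch(M, A, empty) = branch(pair(5, zero), T, empty).
Decompose branch/3: M = pair(5, zero),  A = T,  empty = empty.
Bind M := pair(5, zero); substituting into the one remaining equation that mentions M gives: pair(empty, pair(5, zero)) = pair(empty, A).
Bind A := T; substituting into the one remaining equation that mentions A gives: pair(empty, pair(5, zero)) = pair(empty, T).
Delete trivial equation empty = empty.
Decompose pair/2: empty = empty,  pair(5, zero) = T.
Delete trivial equation empty = empty.
Bind T := pair(5, zero). Substituting into the earlier bindings gives Y := pair(5, zero), A := pair(5, zero).
Applying the MGU to either side gives s(branch(pair(3, pair(5, zero)), branch(pair(5, zero), pair(5, zero), empty), pair(empty, pair(5, zero)))).

s(branch(pair(3, pair(5, zero)), branch(pair(5, zero), pair(5, zero), empty), pair(empty, pair(5, zero))))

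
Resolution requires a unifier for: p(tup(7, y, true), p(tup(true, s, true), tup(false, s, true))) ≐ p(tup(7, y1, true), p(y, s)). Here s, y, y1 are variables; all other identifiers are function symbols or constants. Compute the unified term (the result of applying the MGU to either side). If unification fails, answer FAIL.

Decompose p/2: tup(7, y, true) ≐ tup(7, y1, true),  p(tup(true, s, true), tup(false, s, true)) ≐ p(y, s).
Decompose tup/3: 7 ≐ 7,  y ≐ y1,  true ≐ true.
Delete trivial equation 7 ≐ 7.
Bind y := y1; substituting into the one remaining equation that mentions y gives: p(tup(true, s, true), tup(false, s, true)) ≐ p(y1, s).
Delete trivial equation true ≐ true.
Decompose p/2: tup(true, s, true) ≐ y1,  tup(false, s, true) ≐ s.
Bind y1 := tup(true, s, true); no other remaining equation mentions y1. Substituting into the earlier binding gives y := tup(true, s, true).
Occurs check fails: s occurs in tup(false, s, true); the equation s ≐ tup(false, s, true) has no finite solution.

FAIL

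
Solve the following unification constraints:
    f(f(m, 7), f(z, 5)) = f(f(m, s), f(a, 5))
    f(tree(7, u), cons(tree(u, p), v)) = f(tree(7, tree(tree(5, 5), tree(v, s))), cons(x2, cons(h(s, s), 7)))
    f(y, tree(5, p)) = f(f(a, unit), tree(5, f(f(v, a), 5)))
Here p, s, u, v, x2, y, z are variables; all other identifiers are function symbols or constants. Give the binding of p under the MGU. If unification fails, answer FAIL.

f(f(cons(h(7, 7), 7), a), 5)

Decompose f/2: f(m, 7) = f(m, s),  f(z, 5) = f(a, 5).
Decompose f/2: m = m,  7 = s.
Delete trivial equation m = m.
Bind s := 7; substituting into the one remaining equation that mentions s gives: f(tree(7, u), cons(tree(u, p), v)) = f(tree(7, tree(tree(5, 5), tree(v, 7))), cons(x2, cons(h(7, 7), 7))).
Decompose f/2: z = a,  5 = 5.
Bind z := a; no other remaining equation mentions z.
Delete trivial equation 5 = 5.
Decompose f/2: tree(7, u) = tree(7, tree(tree(5, 5), tree(v, 7))),  cons(tree(u, p), v) = cons(x2, cons(h(7, 7), 7)).
Decompose tree/2: 7 = 7,  u = tree(tree(5, 5), tree(v, 7)).
Delete trivial equation 7 = 7.
Bind u := tree(tree(5, 5), tree(v, 7)); substituting into the one remaining equation that mentions u gives: cons(tree(tree(tree(5, 5), tree(v, 7)), p), v) = cons(x2, cons(h(7, 7), 7)).
Decompose cons/2: tree(tree(tree(5, 5), tree(v, 7)), p) = x2,  v = cons(h(7, 7), 7).
Bind x2 := tree(tree(tree(5, 5), tree(v, 7)), p); no other remaining equation mentions x2.
Bind v := cons(h(7, 7), 7); substituting into the remaining equation gives: f(y, tree(5, p)) = f(f(a, unit), tree(5, f(f(cons(h(7, 7), 7), a), 5))). Substituting into the earlier bindings gives u := tree(tree(5, 5), tree(cons(h(7, 7), 7), 7)), x2 := tree(tree(tree(5, 5), tree(cons(h(7, 7), 7), 7)), p).
Decompose f/2: y = f(a, unit),  tree(5, p) = tree(5, f(f(cons(h(7, 7), 7), a), 5)).
Bind y := f(a, unit); no other remaining equation mentions y.
Decompose tree/2: 5 = 5,  p = f(f(cons(h(7, 7), 7), a), 5).
Delete trivial equation 5 = 5.
Bind p := f(f(cons(h(7, 7), 7), a), 5). Substituting into the earlier binding gives x2 := tree(tree(tree(5, 5), tree(cons(h(7, 7), 7), 7)), f(f(cons(h(7, 7), 7), a), 5)).
MGU = { s -> 7, z -> a, u -> tree(tree(5, 5), tree(cons(h(7, 7), 7), 7)), x2 -> tree(tree(tree(5, 5), tree(cons(h(7, 7), 7), 7)), f(f(cons(h(7, 7), 7), a), 5)), v -> cons(h(7, 7), 7), y -> f(a, unit), p -> f(f(cons(h(7, 7), 7), a), 5) }, so p -> f(f(cons(h(7, 7), 7), a), 5).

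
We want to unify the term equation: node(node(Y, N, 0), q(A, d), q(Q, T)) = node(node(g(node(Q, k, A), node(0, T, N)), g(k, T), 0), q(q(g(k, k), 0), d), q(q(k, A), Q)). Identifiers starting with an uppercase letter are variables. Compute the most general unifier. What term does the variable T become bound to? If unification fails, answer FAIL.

q(k, q(g(k, k), 0))

Decompose node/3: node(Y, N, 0) = node(g(node(Q, k, A), node(0, T, N)), g(k, T), 0),  q(A, d) = q(q(g(k, k), 0), d),  q(Q, T) = q(q(k, A), Q).
Decompose node/3: Y = g(node(Q, k, A), node(0, T, N)),  N = g(k, T),  0 = 0.
Bind Y := g(node(Q, k, A), node(0, T, N)); no other remaining equation mentions Y.
Bind N := g(k, T); no other remaining equation mentions N. Substituting into the earlier binding gives Y := g(node(Q, k, A), node(0, T, g(k, T))).
Delete trivial equation 0 = 0.
Decompose q/2: A = q(g(k, k), 0),  d = d.
Bind A := q(g(k, k), 0); substituting into the one remaining equation that mentions A gives: q(Q, T) = q(q(k, q(g(k, k), 0)), Q). Substituting into the earlier binding gives Y := g(node(Q, k, q(g(k, k), 0)), node(0, T, g(k, T))).
Delete trivial equation d = d.
Decompose q/2: Q = q(k, q(g(k, k), 0)),  T = Q.
Bind Q := q(k, q(g(k, k), 0)); substituting into the remaining equation gives: T = q(k, q(g(k, k), 0)). Substituting into the earlier binding gives Y := g(node(q(k, q(g(k, k), 0)), k, q(g(k, k), 0)), node(0, T, g(k, T))).
Bind T := q(k, q(g(k, k), 0)). Substituting into the earlier bindings gives Y := g(node(q(k, q(g(k, k), 0)), k, q(g(k, k), 0)), node(0, q(k, q(g(k, k), 0)), g(k, q(k, q(g(k, k), 0))))), N := g(k, q(k, q(g(k, k), 0))).
MGU = { Y -> g(node(q(k, q(g(k, k), 0)), k, q(g(k, k), 0)), node(0, q(k, q(g(k, k), 0)), g(k, q(k, q(g(k, k), 0))))), N -> g(k, q(k, q(g(k, k), 0))), A -> q(g(k, k), 0), Q -> q(k, q(g(k, k), 0)), T -> q(k, q(g(k, k), 0)) }, so T -> q(k, q(g(k, k), 0)).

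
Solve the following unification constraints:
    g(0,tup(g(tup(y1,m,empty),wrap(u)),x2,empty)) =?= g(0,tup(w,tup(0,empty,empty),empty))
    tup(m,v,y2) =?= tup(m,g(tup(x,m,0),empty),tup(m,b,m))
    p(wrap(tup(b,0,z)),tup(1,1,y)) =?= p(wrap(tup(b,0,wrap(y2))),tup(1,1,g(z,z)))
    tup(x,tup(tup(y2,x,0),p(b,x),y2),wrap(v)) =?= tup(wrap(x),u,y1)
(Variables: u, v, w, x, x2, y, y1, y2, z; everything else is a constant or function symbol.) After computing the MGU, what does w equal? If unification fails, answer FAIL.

FAIL

Decompose g/2: 0 =?= 0,  tup(g(tup(y1,m,empty),wrap(u)),x2,empty) =?= tup(w,tup(0,empty,empty),empty).
Delete trivial equation 0 =?= 0.
Decompose tup/3: g(tup(y1,m,empty),wrap(u)) =?= w,  x2 =?= tup(0,empty,empty),  empty =?= empty.
Bind w := g(tup(y1,m,empty),wrap(u)); no other remaining equation mentions w.
Bind x2 := tup(0,empty,empty); no other remaining equation mentions x2.
Delete trivial equation empty =?= empty.
Decompose tup/3: m =?= m,  v =?= g(tup(x,m,0),empty),  y2 =?= tup(m,b,m).
Delete trivial equation m =?= m.
Bind v := g(tup(x,m,0),empty); substituting into the one remaining equation that mentions v gives: tup(x,tup(tup(y2,x,0),p(b,x),y2),wrap(g(tup(x,m,0),empty))) =?= tup(wrap(x),u,y1).
Bind y2 := tup(m,b,m); substituting into the remaining equations gives: p(wrap(tup(b,0,z)),tup(1,1,y)) =?= p(wrap(tup(b,0,wrap(tup(m,b,m)))),tup(1,1,g(z,z))),  tup(x,tup(tup(tup(m,b,m),x,0),p(b,x),tup(m,b,m)),wrap(g(tup(x,m,0),empty))) =?= tup(wrap(x),u,y1).
Decompose p/2: wrap(tup(b,0,z)) =?= wrap(tup(b,0,wrap(tup(m,b,m)))),  tup(1,1,y) =?= tup(1,1,g(z,z)).
Decompose wrap/1: tup(b,0,z) =?= tup(b,0,wrap(tup(m,b,m))).
Decompose tup/3: b =?= b,  0 =?= 0,  z =?= wrap(tup(m,b,m)).
Delete trivial equation b =?= b.
Delete trivial equation 0 =?= 0.
Bind z := wrap(tup(m,b,m)); substituting into the one remaining equation that mentions z gives: tup(1,1,y) =?= tup(1,1,g(wrap(tup(m,b,m)),wrap(tup(m,b,m)))).
Decompose tup/3: 1 =?= 1,  1 =?= 1,  y =?= g(wrap(tup(m,b,m)),wrap(tup(m,b,m))).
Delete trivial equation 1 =?= 1.
Delete trivial equation 1 =?= 1.
Bind y := g(wrap(tup(m,b,m)),wrap(tup(m,b,m))); no other remaining equation mentions y.
Decompose tup/3: x =?= wrap(x),  tup(tup(tup(m,b,m),x,0),p(b,x),tup(m,b,m)) =?= u,  wrap(g(tup(x,m,0),empty)) =?= y1.
Occurs check fails: x occurs in wrap(x); the equation x =?= wrap(x) has no finite solution.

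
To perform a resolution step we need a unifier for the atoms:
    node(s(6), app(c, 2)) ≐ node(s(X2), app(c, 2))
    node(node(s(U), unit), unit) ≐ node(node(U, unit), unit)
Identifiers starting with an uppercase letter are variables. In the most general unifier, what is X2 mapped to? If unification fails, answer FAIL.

FAIL

Decompose node/2: s(6) ≐ s(X2),  app(c, 2) ≐ app(c, 2).
Decompose s/1: 6 ≐ X2.
Bind X2 := 6; no other remaining equation mentions X2.
Delete trivial equation app(c, 2) ≐ app(c, 2).
Decompose node/2: node(s(U), unit) ≐ node(U, unit),  unit ≐ unit.
Decompose node/2: s(U) ≐ U,  unit ≐ unit.
Occurs check fails: U occurs in s(U); the equation U ≐ s(U) has no finite solution.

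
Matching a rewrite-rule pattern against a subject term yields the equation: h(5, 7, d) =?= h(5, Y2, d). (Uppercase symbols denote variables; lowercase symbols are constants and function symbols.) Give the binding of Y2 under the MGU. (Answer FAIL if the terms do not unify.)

Decompose h/3: 5 =?= 5,  7 =?= Y2,  d =?= d.
Delete trivial equation 5 =?= 5.
Bind Y2 := 7; no other remaining equation mentions Y2.
Delete trivial equation d =?= d.
MGU = { Y2 ↦ 7 }, so Y2 ↦ 7.

7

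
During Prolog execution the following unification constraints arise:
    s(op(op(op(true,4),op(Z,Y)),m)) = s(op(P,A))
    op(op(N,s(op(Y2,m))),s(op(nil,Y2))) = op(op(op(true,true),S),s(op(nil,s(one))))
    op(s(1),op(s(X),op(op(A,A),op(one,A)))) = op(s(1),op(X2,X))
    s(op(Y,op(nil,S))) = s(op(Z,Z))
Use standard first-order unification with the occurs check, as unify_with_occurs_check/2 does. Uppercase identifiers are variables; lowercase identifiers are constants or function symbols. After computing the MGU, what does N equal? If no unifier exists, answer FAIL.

op(true,true)

Decompose s/1: op(op(op(true,4),op(Z,Y)),m) = op(P,A).
Decompose op/2: op(op(true,4),op(Z,Y)) = P,  m = A.
Bind P := op(op(true,4),op(Z,Y)); no other remaining equation mentions P.
Bind A := m; substituting into the one remaining equation that mentions A gives: op(s(1),op(s(X),op(op(m,m),op(one,m)))) = op(s(1),op(X2,X)).
Decompose op/2: op(N,s(op(Y2,m))) = op(op(true,true),S),  s(op(nil,Y2)) = s(op(nil,s(one))).
Decompose op/2: N = op(true,true),  s(op(Y2,m)) = S.
Bind N := op(true,true); no other remaining equation mentions N.
Bind S := s(op(Y2,m)); substituting into the one remaining equation that mentions S gives: s(op(Y,op(nil,s(op(Y2,m))))) = s(op(Z,Z)).
Decompose s/1: op(nil,Y2) = op(nil,s(one)).
Decompose op/2: nil = nil,  Y2 = s(one).
Delete trivial equation nil = nil.
Bind Y2 := s(one); substituting into the one remaining equation that mentions Y2 gives: s(op(Y,op(nil,s(op(s(one),m))))) = s(op(Z,Z)). Substituting into the earlier binding gives S := s(op(s(one),m)).
Decompose op/2: s(1) = s(1),  op(s(X),op(op(m,m),op(one,m))) = op(X2,X).
Delete trivial equation s(1) = s(1).
Decompose op/2: s(X) = X2,  op(op(m,m),op(one,m)) = X.
Bind X2 := s(X); no other remaining equation mentions X2.
Bind X := op(op(m,m),op(one,m)); no other remaining equation mentions X. Substituting into the earlier binding gives X2 := s(op(op(m,m),op(one,m))).
Decompose s/1: op(Y,op(nil,s(op(s(one),m)))) = op(Z,Z).
Decompose op/2: Y = Z,  op(nil,s(op(s(one),m))) = Z.
Bind Y := Z; no other remaining equation mentions Y. Substituting into the earlier binding gives P := op(op(true,4),op(Z,Z)).
Bind Z := op(nil,s(op(s(one),m))). Substituting into the earlier bindings gives P := op(op(true,4),op(op(nil,s(op(s(one),m))),op(nil,s(op(s(one),m))))), Y := op(nil,s(op(s(one),m))).
MGU = { P -> op(op(true,4),op(op(nil,s(op(s(one),m))),op(nil,s(op(s(one),m))))), A -> m, N -> op(true,true), S -> s(op(s(one),m)), Y2 -> s(one), X2 -> s(op(op(m,m),op(one,m))), X -> op(op(m,m),op(one,m)), Y -> op(nil,s(op(s(one),m))), Z -> op(nil,s(op(s(one),m))) }, so N -> op(true,true).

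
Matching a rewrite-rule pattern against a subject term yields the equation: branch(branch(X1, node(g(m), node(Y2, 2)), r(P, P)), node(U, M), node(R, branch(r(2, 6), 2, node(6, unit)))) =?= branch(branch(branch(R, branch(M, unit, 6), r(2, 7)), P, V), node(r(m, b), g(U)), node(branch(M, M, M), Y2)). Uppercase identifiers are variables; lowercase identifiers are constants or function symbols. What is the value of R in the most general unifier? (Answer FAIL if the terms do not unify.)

branch(g(r(m, b)), g(r(m, b)), g(r(m, b)))

Decompose branch/3: branch(X1, node(g(m), node(Y2, 2)), r(P, P)) =?= branch(branch(R, branch(M, unit, 6), r(2, 7)), P, V),  node(U, M) =?= node(r(m, b), g(U)),  node(R, branch(r(2, 6), 2, node(6, unit))) =?= node(branch(M, M, M), Y2).
Decompose branch/3: X1 =?= branch(R, branch(M, unit, 6), r(2, 7)),  node(g(m), node(Y2, 2)) =?= P,  r(P, P) =?= V.
Bind X1 := branch(R, branch(M, unit, 6), r(2, 7)); no other remaining equation mentions X1.
Bind P := node(g(m), node(Y2, 2)); substituting into the one remaining equation that mentions P gives: r(node(g(m), node(Y2, 2)), node(g(m), node(Y2, 2))) =?= V.
Bind V := r(node(g(m), node(Y2, 2)), node(g(m), node(Y2, 2))); no other remaining equation mentions V.
Decompose node/2: U =?= r(m, b),  M =?= g(U).
Bind U := r(m, b); substituting into the one remaining equation that mentions U gives: M =?= g(r(m, b)).
Bind M := g(r(m, b)); substituting into the remaining equation gives: node(R, branch(r(2, 6), 2, node(6, unit))) =?= node(branch(g(r(m, b)), g(r(m, b)), g(r(m, b))), Y2). Substituting into the earlier binding gives X1 := branch(R, branch(g(r(m, b)), unit, 6), r(2, 7)).
Decompose node/2: R =?= branch(g(r(m, b)), g(r(m, b)), g(r(m, b))),  branch(r(2, 6), 2, node(6, unit)) =?= Y2.
Bind R := branch(g(r(m, b)), g(r(m, b)), g(r(m, b))); no other remaining equation mentions R. Substituting into the earlier binding gives X1 := branch(branch(g(r(m, b)), g(r(m, b)), g(r(m, b))), branch(g(r(m, b)), unit, 6), r(2, 7)).
Bind Y2 := branch(r(2, 6), 2, node(6, unit)). Substituting into the earlier bindings gives P := node(g(m), node(branch(r(2, 6), 2, node(6, unit)), 2)), V := r(node(g(m), node(branch(r(2, 6), 2, node(6, unit)), 2)), node(g(m), node(branch(r(2, 6), 2, node(6, unit)), 2))).
MGU = { X1 ↦ branch(branch(g(r(m, b)), g(r(m, b)), g(r(m, b))), branch(g(r(m, b)), unit, 6), r(2, 7)), P ↦ node(g(m), node(branch(r(2, 6), 2, node(6, unit)), 2)), V ↦ r(node(g(m), node(branch(r(2, 6), 2, node(6, unit)), 2)), node(g(m), node(branch(r(2, 6), 2, node(6, unit)), 2))), U ↦ r(m, b), M ↦ g(r(m, b)), R ↦ branch(g(r(m, b)), g(r(m, b)), g(r(m, b))), Y2 ↦ branch(r(2, 6), 2, node(6, unit)) }, so R ↦ branch(g(r(m, b)), g(r(m, b)), g(r(m, b))).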